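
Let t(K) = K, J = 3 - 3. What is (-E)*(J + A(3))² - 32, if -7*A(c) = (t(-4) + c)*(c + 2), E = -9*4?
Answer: -668/49 ≈ -13.633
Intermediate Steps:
J = 0
E = -36
A(c) = -(-4 + c)*(2 + c)/7 (A(c) = -(-4 + c)*(c + 2)/7 = -(-4 + c)*(2 + c)/7)
(-E)*(J + A(3))² - 32 = (-1*(-36))*(0 + (8/7 - ⅐*3² + (2/7)*3))² - 32 = 36*(0 + (8/7 - ⅐*9 + 6/7))² - 32 = 36*(0 + (8/7 - 9/7 + 6/7))² - 32 = 36*(0 + 5/7)² - 32 = 36*(5/7)² - 32 = 36*(25/49) - 32 = 900/49 - 32 = -668/49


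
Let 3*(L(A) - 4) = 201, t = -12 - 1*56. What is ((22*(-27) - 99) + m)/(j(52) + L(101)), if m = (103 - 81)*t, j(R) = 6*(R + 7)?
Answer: -2189/425 ≈ -5.1506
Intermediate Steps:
t = -68 (t = -12 - 56 = -68)
L(A) = 71 (L(A) = 4 + (⅓)*201 = 4 + 67 = 71)
j(R) = 42 + 6*R (j(R) = 6*(7 + R) = 42 + 6*R)
m = -1496 (m = (103 - 81)*(-68) = 22*(-68) = -1496)
((22*(-27) - 99) + m)/(j(52) + L(101)) = ((22*(-27) - 99) - 1496)/((42 + 6*52) + 71) = ((-594 - 99) - 1496)/((42 + 312) + 71) = (-693 - 1496)/(354 + 71) = -2189/425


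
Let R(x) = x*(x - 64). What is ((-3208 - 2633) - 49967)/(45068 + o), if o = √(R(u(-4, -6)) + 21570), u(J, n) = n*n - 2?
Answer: -1257577472/1015552037 + 139520*√822/1015552037 ≈ -1.2344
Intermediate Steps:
u(J, n) = -2 + n² (u(J, n) = n² - 2 = -2 + n²)
R(x) = x*(-64 + x)
o = 5*√822 (o = √((-2 + (-6)²)*(-64 + (-2 + (-6)²)) + 21570) = √((-2 + 36)*(-64 + (-2 + 36)) + 21570) = √(34*(-64 + 34) + 21570) = √(34*(-30) + 21570) = √(-1020 + 21570) = √20550 = 5*√822 ≈ 143.35)
((-3208 - 2633) - 49967)/(45068 + o) = ((-3208 - 2633) - 49967)/(45068 + 5*√822) = (-5841 - 49967)/(45068 + 5*√822) = -55808/(45068 + 5*√822)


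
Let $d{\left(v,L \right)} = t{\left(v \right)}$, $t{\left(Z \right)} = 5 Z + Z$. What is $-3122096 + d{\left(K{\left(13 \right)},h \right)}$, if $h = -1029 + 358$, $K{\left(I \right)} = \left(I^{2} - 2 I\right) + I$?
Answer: $-3121160$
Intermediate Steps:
$t{\left(Z \right)} = 6 Z$
$K{\left(I \right)} = I^{2} - I$
$h = -671$
$d{\left(v,L \right)} = 6 v$
$-3122096 + d{\left(K{\left(13 \right)},h \right)} = -3122096 + 6 \cdot 13 \left(-1 + 13\right) = -3122096 + 6 \cdot 13 \cdot 12 = -3122096 + 6 \cdot 156 = -3122096 + 936 = -3121160$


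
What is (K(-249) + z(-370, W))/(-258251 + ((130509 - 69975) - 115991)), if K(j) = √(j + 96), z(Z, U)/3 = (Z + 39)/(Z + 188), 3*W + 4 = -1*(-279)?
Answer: -993/57094856 - 3*I*√17/313708 ≈ -1.7392e-5 - 3.9429e-5*I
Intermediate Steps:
W = 275/3 (W = -4/3 + (-1*(-279))/3 = -4/3 + (⅓)*279 = -4/3 + 93 = 275/3 ≈ 91.667)
z(Z, U) = 3*(39 + Z)/(188 + Z) (z(Z, U) = 3*((Z + 39)/(Z + 188)) = 3*((39 + Z)/(188 + Z)) = 3*(39 + Z)/(188 + Z))
K(j) = √(96 + j)
(K(-249) + z(-370, W))/(-258251 + ((130509 - 69975) - 115991)) = (√(96 - 249) + 3*(39 - 370)/(188 - 370))/(-258251 + ((130509 - 69975) - 115991)) = (√(-153) + 3*(-331)/(-182))/(-258251 + (60534 - 115991)) = (3*I*√17 + 3*(-1/182)*(-331))/(-258251 - 55457) = (3*I*√17 + 993/182)/(-313708) = (993/182 + 3*I*√17)*(-1/313708) = -993/57094856 - 3*I*√17/313708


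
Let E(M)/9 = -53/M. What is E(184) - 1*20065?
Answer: -3692437/184 ≈ -20068.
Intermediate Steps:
E(M) = -477/M (E(M) = 9*(-53/M) = -477/M)
E(184) - 1*20065 = -477/184 - 1*20065 = -477*1/184 - 20065 = -477/184 - 20065 = -3692437/184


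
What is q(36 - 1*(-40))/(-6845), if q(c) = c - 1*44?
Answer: -32/6845 ≈ -0.0046749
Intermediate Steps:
q(c) = -44 + c (q(c) = c - 44 = -44 + c)
q(36 - 1*(-40))/(-6845) = (-44 + (36 - 1*(-40)))/(-6845) = (-44 + (36 + 40))*(-1/6845) = (-44 + 76)*(-1/6845) = 32*(-1/6845) = -32/6845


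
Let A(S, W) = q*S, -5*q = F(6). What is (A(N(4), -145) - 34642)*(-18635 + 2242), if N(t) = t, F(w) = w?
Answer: 2839824962/5 ≈ 5.6796e+8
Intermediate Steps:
q = -6/5 (q = -⅕*6 = -6/5 ≈ -1.2000)
A(S, W) = -6*S/5
(A(N(4), -145) - 34642)*(-18635 + 2242) = (-6/5*4 - 34642)*(-18635 + 2242) = (-24/5 - 34642)*(-16393) = -173234/5*(-16393) = 2839824962/5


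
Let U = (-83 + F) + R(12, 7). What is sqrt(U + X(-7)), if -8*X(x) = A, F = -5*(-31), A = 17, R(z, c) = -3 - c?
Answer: sqrt(958)/4 ≈ 7.7379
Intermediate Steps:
F = 155
X(x) = -17/8 (X(x) = -1/8*17 = -17/8)
U = 62 (U = (-83 + 155) + (-3 - 1*7) = 72 + (-3 - 7) = 72 - 10 = 62)
sqrt(U + X(-7)) = sqrt(62 - 17/8) = sqrt(479/8) = sqrt(958)/4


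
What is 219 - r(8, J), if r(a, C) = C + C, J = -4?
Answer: 227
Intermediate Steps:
r(a, C) = 2*C
219 - r(8, J) = 219 - 2*(-4) = 219 - 1*(-8) = 219 + 8 = 227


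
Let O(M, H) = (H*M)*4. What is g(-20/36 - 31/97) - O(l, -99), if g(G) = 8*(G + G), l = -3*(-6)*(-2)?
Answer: -12457712/873 ≈ -14270.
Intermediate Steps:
l = -36 (l = 18*(-2) = -36)
O(M, H) = 4*H*M
g(G) = 16*G (g(G) = 8*(2*G) = 16*G)
g(-20/36 - 31/97) - O(l, -99) = 16*(-20/36 - 31/97) - 4*(-99)*(-36) = 16*(-20*1/36 - 31*1/97) - 1*14256 = 16*(-5/9 - 31/97) - 14256 = 16*(-764/873) - 14256 = -12224/873 - 14256 = -12457712/873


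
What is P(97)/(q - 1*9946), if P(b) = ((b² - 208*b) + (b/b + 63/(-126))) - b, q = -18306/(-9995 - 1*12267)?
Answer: 241843237/221399546 ≈ 1.0923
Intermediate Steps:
q = 9153/11131 (q = -18306/(-9995 - 12267) = -18306/(-22262) = -18306*(-1/22262) = 9153/11131 ≈ 0.82230)
P(b) = ½ + b² - 209*b (P(b) = ((b² - 208*b) + (1 + 63*(-1/126))) - b = ((b² - 208*b) + (1 - ½)) - b = ((b² - 208*b) + ½) - b = (½ + b² - 208*b) - b = ½ + b² - 209*b)
P(97)/(q - 1*9946) = (½ + 97² - 209*97)/(9153/11131 - 1*9946) = (½ + 9409 - 20273)/(9153/11131 - 9946) = -21727/(2*(-110699773/11131)) = -21727/2*(-11131/110699773) = 241843237/221399546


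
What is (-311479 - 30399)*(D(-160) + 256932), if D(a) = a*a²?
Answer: 1312492889704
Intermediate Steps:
D(a) = a³
(-311479 - 30399)*(D(-160) + 256932) = (-311479 - 30399)*((-160)³ + 256932) = -341878*(-4096000 + 256932) = -341878*(-3839068) = 1312492889704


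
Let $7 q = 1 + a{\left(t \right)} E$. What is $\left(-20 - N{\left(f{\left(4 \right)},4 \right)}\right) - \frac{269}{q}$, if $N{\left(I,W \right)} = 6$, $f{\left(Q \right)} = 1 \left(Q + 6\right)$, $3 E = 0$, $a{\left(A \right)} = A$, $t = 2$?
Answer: $-1909$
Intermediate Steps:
$E = 0$ ($E = \frac{1}{3} \cdot 0 = 0$)
$q = \frac{1}{7}$ ($q = \frac{1 + 2 \cdot 0}{7} = \frac{1 + 0}{7} = \frac{1}{7} \cdot 1 = \frac{1}{7} \approx 0.14286$)
$f{\left(Q \right)} = 6 + Q$ ($f{\left(Q \right)} = 1 \left(6 + Q\right) = 6 + Q$)
$\left(-20 - N{\left(f{\left(4 \right)},4 \right)}\right) - \frac{269}{q} = \left(-20 - 6\right) - 269 \frac{1}{\frac{1}{7}} = \left(-20 - 6\right) - 269 \cdot 7 = -26 - 1883 = -1909$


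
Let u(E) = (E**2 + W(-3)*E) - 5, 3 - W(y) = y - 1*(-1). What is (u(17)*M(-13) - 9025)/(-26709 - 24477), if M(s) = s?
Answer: 6911/25593 ≈ 0.27003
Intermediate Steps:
W(y) = 2 - y (W(y) = 3 - (y - 1*(-1)) = 3 - (y + 1) = 3 - (1 + y) = 3 + (-1 - y) = 2 - y)
u(E) = -5 + E**2 + 5*E (u(E) = (E**2 + (2 - 1*(-3))*E) - 5 = (E**2 + (2 + 3)*E) - 5 = (E**2 + 5*E) - 5 = -5 + E**2 + 5*E)
(u(17)*M(-13) - 9025)/(-26709 - 24477) = ((-5 + 17**2 + 5*17)*(-13) - 9025)/(-26709 - 24477) = ((-5 + 289 + 85)*(-13) - 9025)/(-51186) = (369*(-13) - 9025)*(-1/51186) = (-4797 - 9025)*(-1/51186) = -13822*(-1/51186) = 6911/25593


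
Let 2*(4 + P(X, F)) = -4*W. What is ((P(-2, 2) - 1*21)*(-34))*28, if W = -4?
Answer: 16184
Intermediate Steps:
P(X, F) = 4 (P(X, F) = -4 + (-4*(-4))/2 = -4 + (½)*16 = -4 + 8 = 4)
((P(-2, 2) - 1*21)*(-34))*28 = ((4 - 1*21)*(-34))*28 = ((4 - 21)*(-34))*28 = -17*(-34)*28 = 578*28 = 16184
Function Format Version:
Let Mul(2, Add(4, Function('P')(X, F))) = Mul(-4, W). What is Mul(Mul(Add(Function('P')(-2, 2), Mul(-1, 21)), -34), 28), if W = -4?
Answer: 16184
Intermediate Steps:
Function('P')(X, F) = 4 (Function('P')(X, F) = Add(-4, Mul(Rational(1, 2), Mul(-4, -4))) = Add(-4, Mul(Rational(1, 2), 16)) = Add(-4, 8) = 4)
Mul(Mul(Add(Function('P')(-2, 2), Mul(-1, 21)), -34), 28) = Mul(Mul(Add(4, Mul(-1, 21)), -34), 28) = Mul(Mul(Add(4, -21), -34), 28) = Mul(Mul(-17, -34), 28) = Mul(578, 28) = 16184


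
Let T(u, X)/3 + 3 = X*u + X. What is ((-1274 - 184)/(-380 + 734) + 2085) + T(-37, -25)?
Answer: 281541/59 ≈ 4771.9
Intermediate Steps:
T(u, X) = -9 + 3*X + 3*X*u (T(u, X) = -9 + 3*(X*u + X) = -9 + 3*(X + X*u) = -9 + (3*X + 3*X*u) = -9 + 3*X + 3*X*u)
((-1274 - 184)/(-380 + 734) + 2085) + T(-37, -25) = ((-1274 - 184)/(-380 + 734) + 2085) + (-9 + 3*(-25) + 3*(-25)*(-37)) = (-1458/354 + 2085) + (-9 - 75 + 2775) = (-1458*1/354 + 2085) + 2691 = (-243/59 + 2085) + 2691 = 122772/59 + 2691 = 281541/59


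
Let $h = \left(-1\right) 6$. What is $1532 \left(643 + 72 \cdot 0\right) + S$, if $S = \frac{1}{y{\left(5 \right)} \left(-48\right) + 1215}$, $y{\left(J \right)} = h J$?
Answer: $\frac{2615376781}{2655} \approx 9.8508 \cdot 10^{5}$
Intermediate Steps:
$h = -6$
$y{\left(J \right)} = - 6 J$
$S = \frac{1}{2655}$ ($S = \frac{1}{\left(-6\right) 5 \left(-48\right) + 1215} = \frac{1}{\left(-30\right) \left(-48\right) + 1215} = \frac{1}{1440 + 1215} = \frac{1}{2655} \approx 0.00037665$)
$1532 \left(643 + 72 \cdot 0\right) + S = 1532 \left(643 + 72 \cdot 0\right) + \frac{1}{2655} = 1532 \left(643 + 0\right) + \frac{1}{2655} = 1532 \cdot 643 + \frac{1}{2655} = 985076 + \frac{1}{2655} = \frac{2615376781}{2655}$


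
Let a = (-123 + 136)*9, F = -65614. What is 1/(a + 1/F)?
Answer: 65614/7676837 ≈ 0.0085470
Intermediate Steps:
a = 117 (a = 13*9 = 117)
1/(a + 1/F) = 1/(117 + 1/(-65614)) = 1/(117 - 1/65614) = 1/(7676837/65614) = 65614/7676837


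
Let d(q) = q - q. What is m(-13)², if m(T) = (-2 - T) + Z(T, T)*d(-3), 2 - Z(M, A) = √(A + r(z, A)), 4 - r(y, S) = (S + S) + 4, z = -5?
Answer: 121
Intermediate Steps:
r(y, S) = -2*S (r(y, S) = 4 - ((S + S) + 4) = 4 - (2*S + 4) = 4 - (4 + 2*S) = 4 + (-4 - 2*S) = -2*S)
Z(M, A) = 2 - √(-A) (Z(M, A) = 2 - √(A - 2*A) = 2 - √(-A))
d(q) = 0
m(T) = -2 - T (m(T) = (-2 - T) + (2 - √(-T))*0 = (-2 - T) + 0 = -2 - T)
m(-13)² = (-2 - 1*(-13))² = (-2 + 13)² = 11² = 121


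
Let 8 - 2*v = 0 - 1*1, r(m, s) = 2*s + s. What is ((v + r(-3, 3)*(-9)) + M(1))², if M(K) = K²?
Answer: 22801/4 ≈ 5700.3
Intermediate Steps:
r(m, s) = 3*s
v = 9/2 (v = 4 - (0 - 1*1)/2 = 4 - (0 - 1)/2 = 4 - ½*(-1) = 4 + ½ = 9/2 ≈ 4.5000)
((v + r(-3, 3)*(-9)) + M(1))² = ((9/2 + (3*3)*(-9)) + 1²)² = ((9/2 + 9*(-9)) + 1)² = ((9/2 - 81) + 1)² = (-153/2 + 1)² = (-151/2)² = 22801/4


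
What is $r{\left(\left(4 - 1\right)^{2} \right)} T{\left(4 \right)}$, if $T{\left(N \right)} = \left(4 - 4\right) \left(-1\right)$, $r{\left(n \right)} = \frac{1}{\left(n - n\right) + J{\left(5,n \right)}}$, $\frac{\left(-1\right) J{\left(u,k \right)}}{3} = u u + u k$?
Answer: $0$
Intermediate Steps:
$J{\left(u,k \right)} = - 3 u^{2} - 3 k u$ ($J{\left(u,k \right)} = - 3 \left(u u + u k\right) = - 3 \left(u^{2} + k u\right) = - 3 u^{2} - 3 k u$)
$r{\left(n \right)} = \frac{1}{-75 - 15 n}$ ($r{\left(n \right)} = \frac{1}{\left(n - n\right) - 15 \left(n + 5\right)} = \frac{1}{0 - 15 \left(5 + n\right)} = \frac{1}{0 - \left(75 + 15 n\right)} = \frac{1}{-75 - 15 n}$)
$T{\left(N \right)} = 0$ ($T{\left(N \right)} = 0 \left(-1\right) = 0$)
$r{\left(\left(4 - 1\right)^{2} \right)} T{\left(4 \right)} = - \frac{1}{75 + 15 \left(4 - 1\right)^{2}} \cdot 0 = - \frac{1}{75 + 15 \cdot 3^{2}} \cdot 0 = - \frac{1}{75 + 15 \cdot 9} \cdot 0 = - \frac{1}{75 + 135} \cdot 0 = - \frac{1}{210} \cdot 0 = \left(-1\right) \frac{1}{210} \cdot 0 = \left(- \frac{1}{210}\right) 0 = 0$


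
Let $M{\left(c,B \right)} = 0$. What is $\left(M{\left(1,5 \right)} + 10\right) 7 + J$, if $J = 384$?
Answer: $454$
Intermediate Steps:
$\left(M{\left(1,5 \right)} + 10\right) 7 + J = \left(0 + 10\right) 7 + 384 = 10 \cdot 7 + 384 = 70 + 384 = 454$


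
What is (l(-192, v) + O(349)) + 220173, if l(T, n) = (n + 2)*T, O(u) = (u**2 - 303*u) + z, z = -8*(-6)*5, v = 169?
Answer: 203635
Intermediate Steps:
z = 240 (z = 48*5 = 240)
O(u) = 240 + u**2 - 303*u (O(u) = (u**2 - 303*u) + 240 = 240 + u**2 - 303*u)
l(T, n) = T*(2 + n) (l(T, n) = (2 + n)*T = T*(2 + n))
(l(-192, v) + O(349)) + 220173 = (-192*(2 + 169) + (240 + 349**2 - 303*349)) + 220173 = (-192*171 + (240 + 121801 - 105747)) + 220173 = (-32832 + 16294) + 220173 = -16538 + 220173 = 203635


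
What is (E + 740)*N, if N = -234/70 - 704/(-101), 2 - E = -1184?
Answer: 24697098/3535 ≈ 6986.5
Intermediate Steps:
E = 1186 (E = 2 - 1*(-1184) = 2 + 1184 = 1186)
N = 12823/3535 (N = -234*1/70 - 704*(-1/101) = -117/35 + 704/101 = 12823/3535 ≈ 3.6274)
(E + 740)*N = (1186 + 740)*(12823/3535) = 1926*(12823/3535) = 24697098/3535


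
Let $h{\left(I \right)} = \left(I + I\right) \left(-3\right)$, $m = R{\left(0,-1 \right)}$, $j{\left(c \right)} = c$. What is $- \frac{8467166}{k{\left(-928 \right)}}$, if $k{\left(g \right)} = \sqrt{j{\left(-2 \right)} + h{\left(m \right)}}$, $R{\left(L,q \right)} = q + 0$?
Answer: $-4233583$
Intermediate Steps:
$R{\left(L,q \right)} = q$
$m = -1$
$h{\left(I \right)} = - 6 I$ ($h{\left(I \right)} = 2 I \left(-3\right) = - 6 I$)
$k{\left(g \right)} = 2$ ($k{\left(g \right)} = \sqrt{-2 - -6} = \sqrt{-2 + 6} = \sqrt{4} = 2$)
$- \frac{8467166}{k{\left(-928 \right)}} = - \frac{8467166}{2} = \left(-8467166\right) \frac{1}{2} = -4233583$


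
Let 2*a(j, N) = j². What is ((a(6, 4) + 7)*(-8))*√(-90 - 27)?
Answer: -600*I*√13 ≈ -2163.3*I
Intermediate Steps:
a(j, N) = j²/2
((a(6, 4) + 7)*(-8))*√(-90 - 27) = (((½)*6² + 7)*(-8))*√(-90 - 27) = (((½)*36 + 7)*(-8))*√(-117) = ((18 + 7)*(-8))*(3*I*√13) = (25*(-8))*(3*I*√13) = -600*I*√13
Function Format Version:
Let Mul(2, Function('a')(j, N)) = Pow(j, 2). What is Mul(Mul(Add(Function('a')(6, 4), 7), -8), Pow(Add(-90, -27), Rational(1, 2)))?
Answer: Mul(-600, I, Pow(13, Rational(1, 2))) ≈ Mul(-2163.3, I)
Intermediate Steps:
Function('a')(j, N) = Mul(Rational(1, 2), Pow(j, 2))
Mul(Mul(Add(Function('a')(6, 4), 7), -8), Pow(Add(-90, -27), Rational(1, 2))) = Mul(Mul(Add(Mul(Rational(1, 2), Pow(6, 2)), 7), -8), Pow(Add(-90, -27), Rational(1, 2))) = Mul(Mul(Add(Mul(Rational(1, 2), 36), 7), -8), Pow(-117, Rational(1, 2))) = Mul(Mul(Add(18, 7), -8), Mul(3, I, Pow(13, Rational(1, 2)))) = Mul(Mul(25, -8), Mul(3, I, Pow(13, Rational(1, 2)))) = Mul(-200, Mul(3, I, Pow(13, Rational(1, 2)))) = Mul(-600, I, Pow(13, Rational(1, 2)))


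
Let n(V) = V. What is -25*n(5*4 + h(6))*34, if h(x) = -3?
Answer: -14450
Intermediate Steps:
-25*n(5*4 + h(6))*34 = -25*(5*4 - 3)*34 = -25*(20 - 3)*34 = -25*17*34 = -425*34 = -14450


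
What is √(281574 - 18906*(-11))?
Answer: 2*√122385 ≈ 699.67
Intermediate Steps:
√(281574 - 18906*(-11)) = √(281574 + 207966) = √489540 = 2*√122385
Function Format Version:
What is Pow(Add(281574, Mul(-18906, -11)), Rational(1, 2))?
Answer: Mul(2, Pow(122385, Rational(1, 2))) ≈ 699.67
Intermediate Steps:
Pow(Add(281574, Mul(-18906, -11)), Rational(1, 2)) = Pow(Add(281574, 207966), Rational(1, 2)) = Pow(489540, Rational(1, 2)) = Mul(2, Pow(122385, Rational(1, 2)))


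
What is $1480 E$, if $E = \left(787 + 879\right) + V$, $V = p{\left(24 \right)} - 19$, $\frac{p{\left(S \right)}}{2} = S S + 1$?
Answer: $4145480$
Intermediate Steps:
$p{\left(S \right)} = 2 + 2 S^{2}$ ($p{\left(S \right)} = 2 \left(S S + 1\right) = 2 \left(S^{2} + 1\right) = 2 \left(1 + S^{2}\right) = 2 + 2 S^{2}$)
$V = 1135$ ($V = \left(2 + 2 \cdot 24^{2}\right) - 19 = \left(2 + 2 \cdot 576\right) - 19 = \left(2 + 1152\right) - 19 = 1154 - 19 = 1135$)
$E = 2801$ ($E = \left(787 + 879\right) + 1135 = 1666 + 1135 = 2801$)
$1480 E = 1480 \cdot 2801 = 4145480$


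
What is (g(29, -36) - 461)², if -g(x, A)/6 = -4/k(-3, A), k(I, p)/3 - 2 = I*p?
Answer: 642673201/3025 ≈ 2.1245e+5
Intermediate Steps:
k(I, p) = 6 + 3*I*p (k(I, p) = 6 + 3*(I*p) = 6 + 3*I*p)
g(x, A) = 24/(6 - 9*A) (g(x, A) = -(-24)/(6 + 3*(-3)*A) = -(-24)/(6 - 9*A) = 24/(6 - 9*A))
(g(29, -36) - 461)² = (-8/(-2 + 3*(-36)) - 461)² = (-8/(-2 - 108) - 461)² = (-8/(-110) - 461)² = (-8*(-1/110) - 461)² = (4/55 - 461)² = (-25351/55)² = 642673201/3025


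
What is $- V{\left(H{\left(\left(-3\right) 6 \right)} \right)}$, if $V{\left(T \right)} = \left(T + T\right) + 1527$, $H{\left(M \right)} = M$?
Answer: $-1491$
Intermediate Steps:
$V{\left(T \right)} = 1527 + 2 T$ ($V{\left(T \right)} = 2 T + 1527 = 1527 + 2 T$)
$- V{\left(H{\left(\left(-3\right) 6 \right)} \right)} = - (1527 + 2 \left(\left(-3\right) 6\right)) = - (1527 + 2 \left(-18\right)) = - (1527 - 36) = \left(-1\right) 1491 = -1491$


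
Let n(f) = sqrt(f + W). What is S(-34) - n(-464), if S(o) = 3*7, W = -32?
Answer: 21 - 4*I*sqrt(31) ≈ 21.0 - 22.271*I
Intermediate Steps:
S(o) = 21
n(f) = sqrt(-32 + f) (n(f) = sqrt(f - 32) = sqrt(-32 + f))
S(-34) - n(-464) = 21 - sqrt(-32 - 464) = 21 - sqrt(-496) = 21 - 4*I*sqrt(31)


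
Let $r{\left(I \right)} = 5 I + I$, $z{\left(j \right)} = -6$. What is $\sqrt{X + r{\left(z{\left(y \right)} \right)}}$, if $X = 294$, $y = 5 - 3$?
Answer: $\sqrt{258} \approx 16.062$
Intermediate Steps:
$y = 2$ ($y = 5 - 3 = 2$)
$r{\left(I \right)} = 6 I$
$\sqrt{X + r{\left(z{\left(y \right)} \right)}} = \sqrt{294 + 6 \left(-6\right)} = \sqrt{294 - 36} = \sqrt{258}$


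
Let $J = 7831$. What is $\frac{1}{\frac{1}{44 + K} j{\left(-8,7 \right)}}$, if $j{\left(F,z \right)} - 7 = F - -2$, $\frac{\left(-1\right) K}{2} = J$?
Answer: $-15618$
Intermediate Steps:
$K = -15662$ ($K = \left(-2\right) 7831 = -15662$)
$j{\left(F,z \right)} = 9 + F$ ($j{\left(F,z \right)} = 7 + \left(F - -2\right) = 7 + \left(F + 2\right) = 7 + \left(2 + F\right) = 9 + F$)
$\frac{1}{\frac{1}{44 + K} j{\left(-8,7 \right)}} = \frac{1}{\frac{1}{44 - 15662} \left(9 - 8\right)} = \frac{1}{\frac{1}{-15618} \cdot 1} = \frac{1}{\left(- \frac{1}{15618}\right) 1} = \frac{1}{- \frac{1}{15618}} = -15618$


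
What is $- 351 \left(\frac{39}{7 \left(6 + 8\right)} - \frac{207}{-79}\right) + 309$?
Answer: $- \frac{5809539}{7742} \approx -750.39$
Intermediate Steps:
$- 351 \left(\frac{39}{7 \left(6 + 8\right)} - \frac{207}{-79}\right) + 309 = - 351 \left(\frac{39}{7 \cdot 14} - - \frac{207}{79}\right) + 309 = - 351 \left(\frac{39}{98} + \frac{207}{79}\right) + 309 = \left(-351\right) \frac{23367}{7742} + 309 = - \frac{8201817}{7742} + 309 = - \frac{5809539}{7742}$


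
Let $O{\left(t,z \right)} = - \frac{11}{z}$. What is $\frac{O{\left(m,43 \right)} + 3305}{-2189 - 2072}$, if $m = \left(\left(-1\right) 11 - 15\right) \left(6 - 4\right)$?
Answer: $- \frac{142104}{183223} \approx -0.77558$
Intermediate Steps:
$m = -52$ ($m = \left(-11 - 15\right) 2 = \left(-26\right) 2 = -52$)
$\frac{O{\left(m,43 \right)} + 3305}{-2189 - 2072} = \frac{- \frac{11}{43} + 3305}{-2189 - 2072} = \frac{\left(-11\right) \frac{1}{43} + 3305}{-4261} = \left(- \frac{11}{43} + 3305\right) \left(- \frac{1}{4261}\right) = \frac{142104}{43} \left(- \frac{1}{4261}\right) = - \frac{142104}{183223}$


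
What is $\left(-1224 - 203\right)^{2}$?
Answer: $2036329$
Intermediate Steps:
$\left(-1224 - 203\right)^{2} = \left(-1427\right)^{2} = 2036329$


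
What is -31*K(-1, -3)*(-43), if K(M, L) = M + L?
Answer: -5332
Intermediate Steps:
K(M, L) = L + M
-31*K(-1, -3)*(-43) = -31*(-3 - 1)*(-43) = -31*(-4)*(-43) = 124*(-43) = -5332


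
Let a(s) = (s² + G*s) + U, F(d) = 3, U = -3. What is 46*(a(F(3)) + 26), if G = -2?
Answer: 1196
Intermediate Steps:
a(s) = -3 + s² - 2*s (a(s) = (s² - 2*s) - 3 = -3 + s² - 2*s)
46*(a(F(3)) + 26) = 46*((-3 + 3² - 2*3) + 26) = 46*((-3 + 9 - 6) + 26) = 46*(0 + 26) = 46*26 = 1196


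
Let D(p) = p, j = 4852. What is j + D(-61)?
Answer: 4791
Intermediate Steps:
j + D(-61) = 4852 - 61 = 4791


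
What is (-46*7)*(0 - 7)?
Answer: 2254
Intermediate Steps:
(-46*7)*(0 - 7) = -322*(-7) = 2254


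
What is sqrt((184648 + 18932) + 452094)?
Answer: sqrt(655674) ≈ 809.74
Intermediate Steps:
sqrt((184648 + 18932) + 452094) = sqrt(203580 + 452094) = sqrt(655674)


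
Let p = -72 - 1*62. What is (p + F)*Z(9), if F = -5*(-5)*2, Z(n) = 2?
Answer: -168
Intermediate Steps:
p = -134 (p = -72 - 62 = -134)
F = 50 (F = 25*2 = 50)
(p + F)*Z(9) = (-134 + 50)*2 = -84*2 = -168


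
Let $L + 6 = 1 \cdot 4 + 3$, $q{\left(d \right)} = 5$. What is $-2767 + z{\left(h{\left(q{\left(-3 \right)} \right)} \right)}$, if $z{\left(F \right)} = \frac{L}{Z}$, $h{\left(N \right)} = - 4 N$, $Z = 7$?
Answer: $- \frac{19368}{7} \approx -2766.9$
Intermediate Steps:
$L = 1$ ($L = -6 + \left(1 \cdot 4 + 3\right) = -6 + \left(4 + 3\right) = -6 + 7 = 1$)
$z{\left(F \right)} = \frac{1}{7}$ ($z{\left(F \right)} = 1 \cdot \frac{1}{7} = \frac{1}{7}$)
$-2767 + z{\left(h{\left(q{\left(-3 \right)} \right)} \right)} = -2767 + \frac{1}{7} = - \frac{19368}{7}$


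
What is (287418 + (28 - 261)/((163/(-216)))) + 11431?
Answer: 48762715/163 ≈ 2.9916e+5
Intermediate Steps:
(287418 + (28 - 261)/((163/(-216)))) + 11431 = (287418 - 233/(163*(-1/216))) + 11431 = (287418 - 233/(-163/216)) + 11431 = (287418 - 216/163*(-233)) + 11431 = (287418 + 50328/163) + 11431 = 46899462/163 + 11431 = 48762715/163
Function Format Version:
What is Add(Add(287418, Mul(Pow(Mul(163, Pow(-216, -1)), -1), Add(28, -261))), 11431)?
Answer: Rational(48762715, 163) ≈ 2.9916e+5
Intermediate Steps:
Add(Add(287418, Mul(Pow(Mul(163, Pow(-216, -1)), -1), Add(28, -261))), 11431) = Add(Add(287418, Mul(Pow(Mul(163, Rational(-1, 216)), -1), -233)), 11431) = Add(Add(287418, Mul(Pow(Rational(-163, 216), -1), -233)), 11431) = Add(Add(287418, Mul(Rational(-216, 163), -233)), 11431) = Add(Add(287418, Rational(50328, 163)), 11431) = Add(Rational(46899462, 163), 11431) = Rational(48762715, 163)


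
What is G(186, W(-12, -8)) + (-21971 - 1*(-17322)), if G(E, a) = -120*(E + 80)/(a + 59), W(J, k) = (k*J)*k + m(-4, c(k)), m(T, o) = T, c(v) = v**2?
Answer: -3282817/713 ≈ -4604.2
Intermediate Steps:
W(J, k) = -4 + J*k**2 (W(J, k) = (k*J)*k - 4 = (J*k)*k - 4 = J*k**2 - 4 = -4 + J*k**2)
G(E, a) = -120*(80 + E)/(59 + a)
G(186, W(-12, -8)) + (-21971 - 1*(-17322)) = 120*(-80 - 1*186)/(59 + (-4 - 12*(-8)**2)) + (-21971 - 1*(-17322)) = 120*(-80 - 186)/(59 + (-4 - 12*64)) + (-21971 + 17322) = 120*(-266)/(59 + (-4 - 768)) - 4649 = 120*(-266)/(59 - 772) - 4649 = 120*(-266)/(-713) - 4649 = 120*(-1/713)*(-266) - 4649 = 31920/713 - 4649 = -3282817/713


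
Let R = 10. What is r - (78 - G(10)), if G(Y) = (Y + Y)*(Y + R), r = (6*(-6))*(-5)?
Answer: 502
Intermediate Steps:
r = 180 (r = -36*(-5) = 180)
G(Y) = 2*Y*(10 + Y) (G(Y) = (Y + Y)*(Y + 10) = (2*Y)*(10 + Y) = 2*Y*(10 + Y))
r - (78 - G(10)) = 180 - (78 - 2*10*(10 + 10)) = 180 - (78 - 2*10*20) = 180 - (78 - 1*400) = 180 - (78 - 400) = 180 - 1*(-322) = 180 + 322 = 502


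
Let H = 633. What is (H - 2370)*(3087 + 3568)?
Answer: -11559735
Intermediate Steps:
(H - 2370)*(3087 + 3568) = (633 - 2370)*(3087 + 3568) = -1737*6655 = -11559735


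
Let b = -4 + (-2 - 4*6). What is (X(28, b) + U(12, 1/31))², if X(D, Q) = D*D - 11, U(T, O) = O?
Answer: 574273296/961 ≈ 5.9758e+5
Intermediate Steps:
b = -30 (b = -4 + (-2 - 24) = -4 - 26 = -30)
X(D, Q) = -11 + D² (X(D, Q) = D² - 11 = -11 + D²)
(X(28, b) + U(12, 1/31))² = ((-11 + 28²) + 1/31)² = ((-11 + 784) + 1/31)² = (773 + 1/31)² = (23964/31)² = 574273296/961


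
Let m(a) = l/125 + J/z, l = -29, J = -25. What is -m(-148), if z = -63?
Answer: -1298/7875 ≈ -0.16483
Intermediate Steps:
m(a) = 1298/7875 (m(a) = -29/125 - 25/(-63) = -29*1/125 - 25*(-1/63) = -29/125 + 25/63 = 1298/7875)
-m(-148) = -1*1298/7875 = -1298/7875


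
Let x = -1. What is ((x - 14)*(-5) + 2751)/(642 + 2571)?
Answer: 314/357 ≈ 0.87955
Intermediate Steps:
((x - 14)*(-5) + 2751)/(642 + 2571) = ((-1 - 14)*(-5) + 2751)/(642 + 2571) = (-15*(-5) + 2751)/3213 = (75 + 2751)*(1/3213) = 2826*(1/3213) = 314/357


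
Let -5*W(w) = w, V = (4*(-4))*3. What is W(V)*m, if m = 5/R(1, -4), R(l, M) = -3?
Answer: -16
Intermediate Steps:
V = -48 (V = -16*3 = -48)
W(w) = -w/5
m = -5/3 (m = 5/(-3) = 5*(-1/3) = -5/3 ≈ -1.6667)
W(V)*m = -1/5*(-48)*(-5/3) = (48/5)*(-5/3) = -16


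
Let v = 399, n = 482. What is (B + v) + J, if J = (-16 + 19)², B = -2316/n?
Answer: 97170/241 ≈ 403.19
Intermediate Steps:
B = -1158/241 (B = -2316/482 = -2316*1/482 = -1158/241 ≈ -4.8050)
J = 9 (J = 3² = 9)
(B + v) + J = (-1158/241 + 399) + 9 = 95001/241 + 9 = 97170/241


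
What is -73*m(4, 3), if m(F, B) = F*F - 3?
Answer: -949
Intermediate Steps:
m(F, B) = -3 + F² (m(F, B) = F² - 3 = -3 + F²)
-73*m(4, 3) = -73*(-3 + 4²) = -73*(-3 + 16) = -73*13 = -949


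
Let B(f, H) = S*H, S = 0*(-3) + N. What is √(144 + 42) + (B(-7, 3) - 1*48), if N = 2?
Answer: -42 + √186 ≈ -28.362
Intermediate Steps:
S = 2 (S = 0*(-3) + 2 = 0 + 2 = 2)
B(f, H) = 2*H
√(144 + 42) + (B(-7, 3) - 1*48) = √(144 + 42) + (2*3 - 1*48) = √186 + (6 - 48) = √186 - 42 = -42 + √186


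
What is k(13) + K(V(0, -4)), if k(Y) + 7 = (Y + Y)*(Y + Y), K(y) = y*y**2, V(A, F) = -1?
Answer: 668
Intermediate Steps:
K(y) = y**3
k(Y) = -7 + 4*Y**2 (k(Y) = -7 + (Y + Y)*(Y + Y) = -7 + (2*Y)*(2*Y) = -7 + 4*Y**2)
k(13) + K(V(0, -4)) = (-7 + 4*13**2) + (-1)**3 = (-7 + 4*169) - 1 = (-7 + 676) - 1 = 669 - 1 = 668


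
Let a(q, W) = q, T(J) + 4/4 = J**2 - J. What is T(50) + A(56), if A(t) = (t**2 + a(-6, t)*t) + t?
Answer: 5305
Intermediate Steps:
T(J) = -1 + J**2 - J (T(J) = -1 + (J**2 - J) = -1 + J**2 - J)
A(t) = t**2 - 5*t (A(t) = (t**2 - 6*t) + t = t**2 - 5*t)
T(50) + A(56) = (-1 + 50**2 - 1*50) + 56*(-5 + 56) = (-1 + 2500 - 50) + 56*51 = 2449 + 2856 = 5305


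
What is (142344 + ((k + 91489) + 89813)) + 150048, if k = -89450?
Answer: 384244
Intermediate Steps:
(142344 + ((k + 91489) + 89813)) + 150048 = (142344 + ((-89450 + 91489) + 89813)) + 150048 = (142344 + (2039 + 89813)) + 150048 = (142344 + 91852) + 150048 = 234196 + 150048 = 384244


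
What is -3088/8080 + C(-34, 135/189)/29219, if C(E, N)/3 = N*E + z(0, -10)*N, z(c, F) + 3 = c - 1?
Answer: -39762719/103289165 ≈ -0.38496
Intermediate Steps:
z(c, F) = -4 + c (z(c, F) = -3 + (c - 1) = -3 + (-1 + c) = -4 + c)
C(E, N) = -12*N + 3*E*N (C(E, N) = 3*(N*E + (-4 + 0)*N) = 3*(E*N - 4*N) = 3*(-4*N + E*N) = -12*N + 3*E*N)
-3088/8080 + C(-34, 135/189)/29219 = -3088/8080 + (3*(135/189)*(-4 - 34))/29219 = -3088*1/8080 + (3*(135*(1/189))*(-38))*(1/29219) = -193/505 + (3*(5/7)*(-38))*(1/29219) = -193/505 - 570/7*1/29219 = -193/505 - 570/204533 = -39762719/103289165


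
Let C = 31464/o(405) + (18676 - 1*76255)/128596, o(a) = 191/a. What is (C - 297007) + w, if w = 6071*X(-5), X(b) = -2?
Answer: -5954589494833/24561836 ≈ -2.4243e+5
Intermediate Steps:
w = -12142 (w = 6071*(-2) = -12142)
C = 1638677542731/24561836 (C = 31464/((191/405)) + (18676 - 1*76255)/128596 = 31464/((191*(1/405))) + (18676 - 76255)*(1/128596) = 31464/(191/405) - 57579*1/128596 = 31464*(405/191) - 57579/128596 = 12742920/191 - 57579/128596 = 1638677542731/24561836 ≈ 66716.)
(C - 297007) + w = (1638677542731/24561836 - 297007) - 12142 = -5656359682121/24561836 - 12142 = -5954589494833/24561836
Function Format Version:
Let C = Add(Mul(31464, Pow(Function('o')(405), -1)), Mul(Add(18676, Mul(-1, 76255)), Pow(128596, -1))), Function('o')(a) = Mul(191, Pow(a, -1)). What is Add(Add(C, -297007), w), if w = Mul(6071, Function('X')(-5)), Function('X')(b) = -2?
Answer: Rational(-5954589494833, 24561836) ≈ -2.4243e+5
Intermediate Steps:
w = -12142 (w = Mul(6071, -2) = -12142)
C = Rational(1638677542731, 24561836) (C = Add(Mul(31464, Pow(Mul(191, Pow(405, -1)), -1)), Mul(Add(18676, Mul(-1, 76255)), Pow(128596, -1))) = Add(Mul(31464, Pow(Mul(191, Rational(1, 405)), -1)), Mul(Add(18676, -76255), Rational(1, 128596))) = Add(Mul(31464, Pow(Rational(191, 405), -1)), Mul(-57579, Rational(1, 128596))) = Add(Mul(31464, Rational(405, 191)), Rational(-57579, 128596)) = Add(Rational(12742920, 191), Rational(-57579, 128596)) = Rational(1638677542731, 24561836) ≈ 66716.)
Add(Add(C, -297007), w) = Add(Add(Rational(1638677542731, 24561836), -297007), -12142) = Add(Rational(-5656359682121, 24561836), -12142) = Rational(-5954589494833, 24561836)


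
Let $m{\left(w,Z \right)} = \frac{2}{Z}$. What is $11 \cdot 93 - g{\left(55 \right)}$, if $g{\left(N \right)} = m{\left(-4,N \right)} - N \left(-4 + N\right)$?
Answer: $\frac{210538}{55} \approx 3828.0$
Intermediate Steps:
$g{\left(N \right)} = \frac{2}{N} - N \left(-4 + N\right)$
$11 \cdot 93 - g{\left(55 \right)} = 11 \cdot 93 - \frac{2 + 55^{2} \left(4 - 55\right)}{55} = 1023 - \frac{2 + 3025 \left(4 - 55\right)}{55} = 1023 - \frac{2 + 3025 \left(-51\right)}{55} = 1023 - \frac{2 - 154275}{55} = 1023 - \frac{1}{55} \left(-154273\right) = 1023 - - \frac{154273}{55} = 1023 + \frac{154273}{55} = \frac{210538}{55}$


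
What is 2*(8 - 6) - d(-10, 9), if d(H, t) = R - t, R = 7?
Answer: 6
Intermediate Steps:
d(H, t) = 7 - t
2*(8 - 6) - d(-10, 9) = 2*(8 - 6) - (7 - 1*9) = 2*2 - (7 - 9) = 4 - 1*(-2) = 4 + 2 = 6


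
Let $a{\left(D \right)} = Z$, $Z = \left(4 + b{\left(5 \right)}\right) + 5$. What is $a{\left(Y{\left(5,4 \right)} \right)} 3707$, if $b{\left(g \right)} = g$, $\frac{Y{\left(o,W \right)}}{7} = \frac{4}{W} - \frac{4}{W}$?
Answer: $51898$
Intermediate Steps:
$Y{\left(o,W \right)} = 0$ ($Y{\left(o,W \right)} = 7 \left(\frac{4}{W} - \frac{4}{W}\right) = 7 \cdot 0 = 0$)
$Z = 14$ ($Z = \left(4 + 5\right) + 5 = 9 + 5 = 14$)
$a{\left(D \right)} = 14$
$a{\left(Y{\left(5,4 \right)} \right)} 3707 = 14 \cdot 3707 = 51898$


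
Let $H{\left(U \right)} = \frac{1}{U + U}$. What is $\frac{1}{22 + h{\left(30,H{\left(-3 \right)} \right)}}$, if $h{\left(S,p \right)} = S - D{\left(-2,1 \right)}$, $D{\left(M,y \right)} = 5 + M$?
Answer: $\frac{1}{49} \approx 0.020408$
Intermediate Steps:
$H{\left(U \right)} = \frac{1}{2 U}$
$h{\left(S,p \right)} = -3 + S$ ($h{\left(S,p \right)} = S - \left(5 - 2\right) = S - 3 = -3 + S$)
$\frac{1}{22 + h{\left(30,H{\left(-3 \right)} \right)}} = \frac{1}{22 + \left(-3 + 30\right)} = \frac{1}{22 + 27} = \frac{1}{49}$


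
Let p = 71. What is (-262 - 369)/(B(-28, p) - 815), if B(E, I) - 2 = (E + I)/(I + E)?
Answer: 631/812 ≈ 0.77709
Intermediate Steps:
B(E, I) = 3 (B(E, I) = 2 + (E + I)/(I + E) = 2 + (E + I)/(E + I) = 2 + 1 = 3)
(-262 - 369)/(B(-28, p) - 815) = (-262 - 369)/(3 - 815) = -631/(-812) = -631*(-1/812) = 631/812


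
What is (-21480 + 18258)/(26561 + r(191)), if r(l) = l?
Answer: -1611/13376 ≈ -0.12044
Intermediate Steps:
(-21480 + 18258)/(26561 + r(191)) = (-21480 + 18258)/(26561 + 191) = -3222/26752 = -3222*1/26752 = -1611/13376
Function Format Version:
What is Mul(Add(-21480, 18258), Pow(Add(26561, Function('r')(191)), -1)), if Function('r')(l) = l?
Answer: Rational(-1611, 13376) ≈ -0.12044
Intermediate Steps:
Mul(Add(-21480, 18258), Pow(Add(26561, Function('r')(191)), -1)) = Mul(Add(-21480, 18258), Pow(Add(26561, 191), -1)) = Mul(-3222, Pow(26752, -1)) = Mul(-3222, Rational(1, 26752)) = Rational(-1611, 13376)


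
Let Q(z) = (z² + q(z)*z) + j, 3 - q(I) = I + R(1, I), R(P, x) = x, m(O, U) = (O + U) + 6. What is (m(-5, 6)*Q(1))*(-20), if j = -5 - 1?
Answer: 560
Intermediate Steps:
m(O, U) = 6 + O + U
q(I) = 3 - 2*I (q(I) = 3 - (I + I) = 3 - 2*I)
j = -6
Q(z) = -6 + z² + z*(3 - 2*z) (Q(z) = (z² + (3 - 2*z)*z) - 6 = (z² + z*(3 - 2*z)) - 6 = -6 + z² + z*(3 - 2*z))
(m(-5, 6)*Q(1))*(-20) = ((6 - 5 + 6)*(-6 - 1*1² + 3*1))*(-20) = (7*(-6 - 1*1 + 3))*(-20) = (7*(-6 - 1 + 3))*(-20) = (7*(-4))*(-20) = -28*(-20) = 560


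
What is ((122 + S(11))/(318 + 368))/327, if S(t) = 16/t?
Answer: 97/176253 ≈ 0.00055035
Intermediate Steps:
((122 + S(11))/(318 + 368))/327 = ((122 + 16/11)/(318 + 368))/327 = ((122 + 16*(1/11))/686)*(1/327) = ((122 + 16/11)*(1/686))*(1/327) = ((1358/11)*(1/686))*(1/327) = (97/539)*(1/327) = 97/176253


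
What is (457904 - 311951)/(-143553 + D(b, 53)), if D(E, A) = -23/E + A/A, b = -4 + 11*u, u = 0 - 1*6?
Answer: -1135190/1116513 ≈ -1.0167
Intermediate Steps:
u = -6 (u = 0 - 6 = -6)
b = -70 (b = -4 + 11*(-6) = -4 - 66 = -70)
D(E, A) = 1 - 23/E (D(E, A) = -23/E + 1 = 1 - 23/E)
(457904 - 311951)/(-143553 + D(b, 53)) = (457904 - 311951)/(-143553 + (-23 - 70)/(-70)) = 145953/(-143553 - 1/70*(-93)) = 145953/(-143553 + 93/70) = 145953/(-10048617/70) = 145953*(-70/10048617) = -1135190/1116513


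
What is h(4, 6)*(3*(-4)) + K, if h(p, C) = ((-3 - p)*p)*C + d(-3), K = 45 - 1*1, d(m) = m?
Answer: 2096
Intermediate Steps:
K = 44 (K = 45 - 1 = 44)
h(p, C) = -3 + C*p*(-3 - p) (h(p, C) = ((-3 - p)*p)*C - 3 = (p*(-3 - p))*C - 3 = C*p*(-3 - p) - 3 = -3 + C*p*(-3 - p))
h(4, 6)*(3*(-4)) + K = (-3 - 1*6*4² - 3*6*4)*(3*(-4)) + 44 = (-3 - 1*6*16 - 72)*(-12) + 44 = (-3 - 96 - 72)*(-12) + 44 = -171*(-12) + 44 = 2052 + 44 = 2096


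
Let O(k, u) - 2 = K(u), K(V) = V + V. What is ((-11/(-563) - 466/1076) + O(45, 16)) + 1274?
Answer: 396060091/302894 ≈ 1307.6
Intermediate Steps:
K(V) = 2*V
O(k, u) = 2 + 2*u
((-11/(-563) - 466/1076) + O(45, 16)) + 1274 = ((-11/(-563) - 466/1076) + (2 + 2*16)) + 1274 = ((-11*(-1/563) - 466*1/1076) + (2 + 32)) + 1274 = ((11/563 - 233/538) + 34) + 1274 = (-125261/302894 + 34) + 1274 = 10173135/302894 + 1274 = 396060091/302894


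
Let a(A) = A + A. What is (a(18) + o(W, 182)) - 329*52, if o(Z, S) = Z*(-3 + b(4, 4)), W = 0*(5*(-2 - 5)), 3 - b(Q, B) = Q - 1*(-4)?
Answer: -17072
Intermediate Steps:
b(Q, B) = -1 - Q (b(Q, B) = 3 - (Q - 1*(-4)) = 3 - (Q + 4) = 3 - (4 + Q) = 3 + (-4 - Q) = -1 - Q)
W = 0 (W = 0*(5*(-7)) = 0*(-35) = 0)
o(Z, S) = -8*Z (o(Z, S) = Z*(-3 + (-1 - 1*4)) = Z*(-3 + (-1 - 4)) = Z*(-3 - 5) = Z*(-8) = -8*Z)
a(A) = 2*A
(a(18) + o(W, 182)) - 329*52 = (2*18 - 8*0) - 329*52 = (36 + 0) - 17108 = 36 - 17108 = -17072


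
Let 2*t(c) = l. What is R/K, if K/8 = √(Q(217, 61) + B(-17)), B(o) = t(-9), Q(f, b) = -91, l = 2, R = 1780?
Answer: -89*I*√10/12 ≈ -23.454*I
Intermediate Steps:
t(c) = 1 (t(c) = (½)*2 = 1)
B(o) = 1
K = 24*I*√10 (K = 8*√(-91 + 1) = 8*√(-90) = 8*(3*I*√10) = 24*I*√10 ≈ 75.895*I)
R/K = 1780/((24*I*√10)) = 1780*(-I*√10/240) = -89*I*√10/12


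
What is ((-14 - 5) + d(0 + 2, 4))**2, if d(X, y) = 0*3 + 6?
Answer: 169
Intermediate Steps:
d(X, y) = 6 (d(X, y) = 0 + 6 = 6)
((-14 - 5) + d(0 + 2, 4))**2 = ((-14 - 5) + 6)**2 = (-19 + 6)**2 = (-13)**2 = 169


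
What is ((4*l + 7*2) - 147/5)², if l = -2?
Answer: 13689/25 ≈ 547.56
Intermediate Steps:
((4*l + 7*2) - 147/5)² = ((4*(-2) + 7*2) - 147/5)² = ((-8 + 14) - 147*⅕)² = (6 - 147/5)² = (-117/5)² = 13689/25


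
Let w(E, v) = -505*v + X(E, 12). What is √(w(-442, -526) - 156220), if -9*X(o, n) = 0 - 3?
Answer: √984693/3 ≈ 330.77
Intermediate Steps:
X(o, n) = ⅓ (X(o, n) = -(0 - 3)/9 = -⅑*(-3) = ⅓)
w(E, v) = ⅓ - 505*v (w(E, v) = -505*v + ⅓ = ⅓ - 505*v)
√(w(-442, -526) - 156220) = √((⅓ - 505*(-526)) - 156220) = √((⅓ + 265630) - 156220) = √(796891/3 - 156220) = √(328231/3) = √984693/3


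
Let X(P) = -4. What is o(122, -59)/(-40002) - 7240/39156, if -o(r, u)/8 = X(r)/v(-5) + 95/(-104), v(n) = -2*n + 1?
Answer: -265846651/1435791786 ≈ -0.18516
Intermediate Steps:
v(n) = 1 - 2*n
o(r, u) = 1461/143 (o(r, u) = -8*(-4/(1 - 2*(-5)) + 95/(-104)) = -8*(-4/(1 + 10) + 95*(-1/104)) = -8*(-4/11 - 95/104) = -8*(-1461/1144) = 1461/143)
o(122, -59)/(-40002) - 7240/39156 = (1461/143)/(-40002) - 7240/39156 = (1461/143)*(-1/40002) - 7240*1/39156 = -487/1906762 - 1810/9789 = -265846651/1435791786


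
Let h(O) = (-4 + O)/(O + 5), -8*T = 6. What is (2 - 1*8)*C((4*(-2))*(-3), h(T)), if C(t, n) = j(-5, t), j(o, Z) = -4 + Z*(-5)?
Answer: 744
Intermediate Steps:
T = -¾ (T = -⅛*6 = -¾ ≈ -0.75000)
j(o, Z) = -4 - 5*Z
h(O) = (-4 + O)/(5 + O)
C(t, n) = -4 - 5*t
(2 - 1*8)*C((4*(-2))*(-3), h(T)) = (2 - 1*8)*(-4 - 5*4*(-2)*(-3)) = (2 - 8)*(-4 - (-40)*(-3)) = -6*(-4 - 5*24) = -6*(-4 - 120) = -6*(-124) = 744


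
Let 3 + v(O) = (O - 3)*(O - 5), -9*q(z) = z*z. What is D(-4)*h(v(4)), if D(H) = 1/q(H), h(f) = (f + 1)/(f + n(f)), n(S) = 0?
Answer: -27/64 ≈ -0.42188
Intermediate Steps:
q(z) = -z²/9 (q(z) = -z*z/9 = -z²/9)
v(O) = -3 + (-5 + O)*(-3 + O) (v(O) = -3 + (O - 3)*(O - 5) = -3 + (-3 + O)*(-5 + O) = -3 + (-5 + O)*(-3 + O))
h(f) = (1 + f)/f (h(f) = (f + 1)/(f + 0) = (1 + f)/f)
D(H) = -9/H² (D(H) = 1/(-H²/9) = -9/H²)
D(-4)*h(v(4)) = (-9/(-4)²)*((1 + (12 + 4² - 8*4))/(12 + 4² - 8*4)) = (-9*1/16)*((1 + (12 + 16 - 32))/(12 + 16 - 32)) = -9*(1 - 4)/(16*(-4)) = -(-9)*(-3)/64 = -9/16*¾ = -27/64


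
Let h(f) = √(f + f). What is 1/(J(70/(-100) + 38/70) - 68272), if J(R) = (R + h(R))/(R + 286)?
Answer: -354979008703/24235127077321873 - 3638*I*√385/169645889541253111 ≈ -1.4647e-5 - 4.2077e-13*I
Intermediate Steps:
h(f) = √2*√f (h(f) = √(2*f) = √2*√f)
J(R) = (R + √2*√R)/(286 + R) (J(R) = (R + √2*√R)/(R + 286) = (R + √2*√R)/(286 + R))
1/(J(70/(-100) + 38/70) - 68272) = 1/(((70/(-100) + 38/70) + √2*√(70/(-100) + 38/70))/(286 + (70/(-100) + 38/70)) - 68272) = 1/(((70*(-1/100) + 38*(1/70)) + √2*√(70*(-1/100) + 38*(1/70)))/(286 + (70*(-1/100) + 38*(1/70))) - 68272) = 1/(((-7/10 + 19/35) + √2*√(-7/10 + 19/35))/(286 + (-7/10 + 19/35)) - 68272) = 1/((-11/70 + √2*√(-11/70))/(286 - 11/70) - 68272) = 1/((-11/70 + √2*(I*√770/70))/(20009/70) - 68272) = 1/(70*(-11/70 + I*√385/35)/20009 - 68272) = 1/((-1/1819 + 2*I*√385/20009) - 68272) = 1/(-124186769/1819 + 2*I*√385/20009)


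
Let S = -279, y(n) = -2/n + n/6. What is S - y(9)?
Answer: -5045/18 ≈ -280.28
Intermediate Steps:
y(n) = -2/n + n/6 (y(n) = -2/n + n*(⅙) = -2/n + n/6)
S - y(9) = -279 - (-2/9 + (⅙)*9) = -279 - (-2*⅑ + 3/2) = -279 - (-2/9 + 3/2) = -279 - 1*23/18 = -279 - 23/18 = -5045/18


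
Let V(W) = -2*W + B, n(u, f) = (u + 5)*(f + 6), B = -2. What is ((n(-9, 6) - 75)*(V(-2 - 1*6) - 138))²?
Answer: 232623504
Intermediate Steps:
n(u, f) = (5 + u)*(6 + f)
V(W) = -2 - 2*W (V(W) = -2*W - 2 = -2 - 2*W)
((n(-9, 6) - 75)*(V(-2 - 1*6) - 138))² = (((30 + 5*6 + 6*(-9) + 6*(-9)) - 75)*((-2 - 2*(-2 - 1*6)) - 138))² = (((30 + 30 - 54 - 54) - 75)*((-2 - 2*(-2 - 6)) - 138))² = ((-48 - 75)*((-2 - 2*(-8)) - 138))² = (-123*((-2 + 16) - 138))² = (-123*(14 - 138))² = (-123*(-124))² = 15252² = 232623504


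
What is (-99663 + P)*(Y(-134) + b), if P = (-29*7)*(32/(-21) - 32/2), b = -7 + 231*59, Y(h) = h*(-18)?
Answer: -4622874778/3 ≈ -1.5410e+9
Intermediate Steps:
Y(h) = -18*h
b = 13622 (b = -7 + 13629 = 13622)
P = 10672/3 (P = -203*(32*(-1/21) - 32*½) = -203*(-32/21 - 16) = -203*(-368/21) = 10672/3 ≈ 3557.3)
(-99663 + P)*(Y(-134) + b) = (-99663 + 10672/3)*(-18*(-134) + 13622) = -288317*(2412 + 13622)/3 = -288317/3*16034 = -4622874778/3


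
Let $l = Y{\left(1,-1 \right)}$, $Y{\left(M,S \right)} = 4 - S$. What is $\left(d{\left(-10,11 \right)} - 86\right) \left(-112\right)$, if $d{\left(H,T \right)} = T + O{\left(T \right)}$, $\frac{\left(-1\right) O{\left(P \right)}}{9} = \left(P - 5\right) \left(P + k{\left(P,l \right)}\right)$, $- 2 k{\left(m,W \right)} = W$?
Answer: $59808$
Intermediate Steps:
$l = 5$ ($l = 4 - -1 = 4 + 1 = 5$)
$k{\left(m,W \right)} = - \frac{W}{2}$
$O{\left(P \right)} = - 9 \left(-5 + P\right) \left(- \frac{5}{2} + P\right)$ ($O{\left(P \right)} = - 9 \left(P - 5\right) \left(P - \frac{5}{2}\right) = - 9 \left(-5 + P\right) \left(P - \frac{5}{2}\right) = - 9 \left(-5 + P\right) \left(- \frac{5}{2} + P\right)$)
$d{\left(H,T \right)} = - \frac{225}{2} - 9 T^{2} + \frac{137 T}{2}$ ($d{\left(H,T \right)} = T - \left(\frac{225}{2} + 9 T^{2} - \frac{135 T}{2}\right) = - \frac{225}{2} - 9 T^{2} + \frac{137 T}{2}$)
$\left(d{\left(-10,11 \right)} - 86\right) \left(-112\right) = \left(\left(- \frac{225}{2} - 9 \cdot 11^{2} + \frac{137}{2} \cdot 11\right) - 86\right) \left(-112\right) = \left(\left(- \frac{225}{2} - 1089 + \frac{1507}{2}\right) - 86\right) \left(-112\right) = \left(-448 - 86\right) \left(-112\right) = \left(-534\right) \left(-112\right) = 59808$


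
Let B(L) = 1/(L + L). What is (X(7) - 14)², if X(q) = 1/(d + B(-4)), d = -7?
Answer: 649636/3249 ≈ 199.95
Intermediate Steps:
B(L) = 1/(2*L)
X(q) = -8/57 (X(q) = 1/(-7 + (½)/(-4)) = 1/(-7 + (½)*(-¼)) = 1/(-7 - ⅛) = 1/(-57/8) = -8/57)
(X(7) - 14)² = (-8/57 - 14)² = (-806/57)² = 649636/3249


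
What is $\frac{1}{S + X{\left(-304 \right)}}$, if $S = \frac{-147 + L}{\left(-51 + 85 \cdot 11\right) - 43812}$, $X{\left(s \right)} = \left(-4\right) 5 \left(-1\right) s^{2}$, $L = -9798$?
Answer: $\frac{42928}{79344690905} \approx 5.4103 \cdot 10^{-7}$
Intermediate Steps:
$X{\left(s \right)} = 20 s^{2}$ ($X{\left(s \right)} = \left(-20\right) \left(-1\right) s^{2} = 20 s^{2}$)
$S = \frac{9945}{42928}$ ($S = \frac{-147 - 9798}{\left(-51 + 85 \cdot 11\right) - 43812} = - \frac{9945}{\left(-51 + 935\right) - 43812} = - \frac{9945}{884 - 43812} = - \frac{9945}{-42928} = \left(-9945\right) \left(- \frac{1}{42928}\right) = \frac{9945}{42928} \approx 0.23167$)
$\frac{1}{S + X{\left(-304 \right)}} = \frac{1}{\frac{9945}{42928} + 20 \left(-304\right)^{2}} = \frac{1}{\frac{9945}{42928} + 20 \cdot 92416} = \frac{1}{\frac{9945}{42928} + 1848320} = \frac{1}{\frac{79344690905}{42928}} = \frac{42928}{79344690905}$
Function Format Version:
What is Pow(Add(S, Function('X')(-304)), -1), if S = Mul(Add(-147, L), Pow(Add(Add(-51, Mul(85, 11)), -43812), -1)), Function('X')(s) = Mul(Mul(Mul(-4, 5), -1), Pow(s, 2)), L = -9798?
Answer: Rational(42928, 79344690905) ≈ 5.4103e-7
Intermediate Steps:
Function('X')(s) = Mul(20, Pow(s, 2)) (Function('X')(s) = Mul(Mul(-20, -1), Pow(s, 2)) = Mul(20, Pow(s, 2)))
S = Rational(9945, 42928) (S = Mul(Add(-147, -9798), Pow(Add(Add(-51, Mul(85, 11)), -43812), -1)) = Mul(-9945, Pow(Add(Add(-51, 935), -43812), -1)) = Mul(-9945, Pow(Add(884, -43812), -1)) = Mul(-9945, Pow(-42928, -1)) = Mul(-9945, Rational(-1, 42928)) = Rational(9945, 42928) ≈ 0.23167)
Pow(Add(S, Function('X')(-304)), -1) = Pow(Add(Rational(9945, 42928), Mul(20, Pow(-304, 2))), -1) = Pow(Add(Rational(9945, 42928), Mul(20, 92416)), -1) = Pow(Add(Rational(9945, 42928), 1848320), -1) = Pow(Rational(79344690905, 42928), -1) = Rational(42928, 79344690905)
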